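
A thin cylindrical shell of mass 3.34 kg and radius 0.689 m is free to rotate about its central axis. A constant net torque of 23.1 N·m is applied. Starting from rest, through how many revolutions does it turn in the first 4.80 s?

≈ 26.7 revolutions

I = MR² = (3.34)(0.689)² = 1.586 kg·m².
α = τ/I = 23.1/1.586 = 14.57 rad/s².
θ = ½αt² = ½(14.57)(4.80)² = 167.8 rad.
Revolutions = θ/(2π) = 26.71.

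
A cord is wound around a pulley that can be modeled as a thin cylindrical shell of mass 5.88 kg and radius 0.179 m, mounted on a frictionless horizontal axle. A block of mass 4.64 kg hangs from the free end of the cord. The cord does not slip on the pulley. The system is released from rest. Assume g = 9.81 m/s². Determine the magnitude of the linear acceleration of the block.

I = MR² = (5.88)(0.179)² = 0.1884 kg·m².
Block: mg − T = ma. Pulley: TR = Iα. No-slip: a = αR, so T = (I/R²)a = 5.880·a.
Then mg = (m + 5.880)a, so a = (4.64)(9.81)/(4.64 + 5.880) = 4.327 m/s².

a ≈ 4.33 m/s²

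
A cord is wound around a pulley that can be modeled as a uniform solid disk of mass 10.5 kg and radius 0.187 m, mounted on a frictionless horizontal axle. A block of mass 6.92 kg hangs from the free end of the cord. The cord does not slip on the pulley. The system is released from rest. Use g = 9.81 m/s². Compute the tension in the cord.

T ≈ 29.3 N

I = ½MR² = (1/2)(10.5)(0.187)² = 0.1836 kg·m².
Block: mg − T = ma. Pulley: TR = Iα. No-slip: a = αR, so T = (I/R²)a = 5.250·a.
Then mg = (m + 5.250)a, so a = (6.92)(9.81)/(6.92 + 5.250) = 5.578 m/s².
T = 5.250·a = 29.28 N.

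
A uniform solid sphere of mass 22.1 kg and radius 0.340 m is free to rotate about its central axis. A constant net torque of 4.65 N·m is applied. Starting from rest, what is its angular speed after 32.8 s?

I = (2/5)MR² = (2/5)(22.1)(0.340)² = 1.022 kg·m².
α = τ/I = 4.65/1.022 = 4.550 rad/s².
ω = ω₀ + αt = 0 + (4.550)(32.8) = 149.3 rad/s.

ω ≈ 149 rad/s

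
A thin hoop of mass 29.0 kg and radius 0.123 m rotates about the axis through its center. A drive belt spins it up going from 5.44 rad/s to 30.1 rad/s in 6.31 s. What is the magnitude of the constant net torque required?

τ ≈ 1.71 N·m

I = MR² = (29.0)(0.123)² = 0.4387 kg·m².
α = Δω/Δt = (30.1 − 5.44)/6.31 = 3.908 rad/s².
τ = Iα = (0.4387)(3.908) = 1.715 N·m.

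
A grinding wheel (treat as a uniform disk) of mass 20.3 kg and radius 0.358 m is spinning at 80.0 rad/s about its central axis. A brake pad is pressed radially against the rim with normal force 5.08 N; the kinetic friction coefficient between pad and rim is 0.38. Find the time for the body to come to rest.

t ≈ 151 s

I = ½MR² = (1/2)(20.3)(0.358)² = 1.301 kg·m².
Friction force f = μN = (0.38)(5.08) = 1.930 N at the rim; torque magnitude τ = fR = 0.6911 N·m, opposing ω.
|α| = τ/I = 0.6911/1.301 = 0.5312 rad/s² (deceleration).
0 = ω₀ − |α|t ⇒ t = ω₀/|α| = 80.0/0.5312 = 150.6 s.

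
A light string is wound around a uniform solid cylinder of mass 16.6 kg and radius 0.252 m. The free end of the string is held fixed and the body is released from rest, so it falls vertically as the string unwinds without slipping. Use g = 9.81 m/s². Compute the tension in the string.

Translation: Mg − T = Ma. Rotation about the center: TR = Iα with I = ½MR².
With a = αR: T = (I/R²)a = (1/2)M a, so Mg = (1 + 0.5000)Ma.
a = g/(1 + 0.5000) = 9.81/1.500 = 6.540 m/s².
T = 0.5000·M·a = (0.5000)(16.6)(6.540) = 54.28 N.

T ≈ 54.3 N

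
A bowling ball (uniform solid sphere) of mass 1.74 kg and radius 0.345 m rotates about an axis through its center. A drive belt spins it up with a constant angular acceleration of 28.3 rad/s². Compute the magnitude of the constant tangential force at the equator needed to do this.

I = (2/5)MR² = (2/5)(1.74)(0.345)² = 0.08284 kg·m².
The required torque is τ = Iα = (0.08284)(28.30) = 2.344 N·m.
A tangential force at the equator gives τ = FR, so F = τ/R = 2.344/0.345 = 6.795 N.

F ≈ 6.80 N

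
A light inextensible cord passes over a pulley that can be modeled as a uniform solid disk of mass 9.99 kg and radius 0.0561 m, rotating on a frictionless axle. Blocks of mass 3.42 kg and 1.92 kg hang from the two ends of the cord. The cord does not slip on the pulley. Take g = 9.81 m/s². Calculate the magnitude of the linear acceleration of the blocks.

I = ½MR² = (1/2)(9.99)(0.0561)² = 0.01572 kg·m².
Heavier block: m₁g − T₁ = m₁a. Lighter block: T₂ − m₂g = m₂a.
Pulley: (T₁ − T₂)R = Iα = I(a/R), so T₁ − T₂ = (I/R²)a = (1/2)M_p a = 4.995·a.
Adding the three: (m₁ − m₂)g = (m₁ + m₂ + 4.995)a, so a = (3.42 − 1.92)(9.81)/(3.42 + 1.92 + 4.995) = 1.424 m/s².

a ≈ 1.42 m/s²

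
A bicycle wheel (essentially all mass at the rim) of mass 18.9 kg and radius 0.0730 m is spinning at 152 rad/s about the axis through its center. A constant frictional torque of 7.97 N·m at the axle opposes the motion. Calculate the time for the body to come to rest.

I = MR² = (18.9)(0.0730)² = 0.1007 kg·m².
The net torque has magnitude 7.97 N·m, opposing ω.
|α| = τ/I = 7.970/0.1007 = 79.13 rad/s² (deceleration).
0 = ω₀ − |α|t ⇒ t = ω₀/|α| = 152/79.13 = 1.921 s.

t ≈ 1.92 s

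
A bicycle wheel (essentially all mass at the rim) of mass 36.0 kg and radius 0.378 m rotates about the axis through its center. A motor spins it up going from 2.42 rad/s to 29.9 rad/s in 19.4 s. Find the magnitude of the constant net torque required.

I = MR² = (36.0)(0.378)² = 5.144 kg·m².
α = Δω/Δt = (29.9 − 2.42)/19.4 = 1.416 rad/s².
τ = Iα = (5.144)(1.416) = 7.286 N·m.

τ ≈ 7.29 N·m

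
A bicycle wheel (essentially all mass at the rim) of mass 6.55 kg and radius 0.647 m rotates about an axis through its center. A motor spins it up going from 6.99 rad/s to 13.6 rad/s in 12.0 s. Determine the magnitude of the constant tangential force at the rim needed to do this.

F ≈ 2.33 N

I = MR² = (6.55)(0.647)² = 2.742 kg·m².
α = Δω/Δt = (13.6 − 6.99)/12.0 = 0.5508 rad/s².
The required torque is τ = Iα = (2.742)(0.5508) = 1.510 N·m.
A tangential force at the rim gives τ = FR, so F = τ/R = 1.510/0.647 = 2.334 N.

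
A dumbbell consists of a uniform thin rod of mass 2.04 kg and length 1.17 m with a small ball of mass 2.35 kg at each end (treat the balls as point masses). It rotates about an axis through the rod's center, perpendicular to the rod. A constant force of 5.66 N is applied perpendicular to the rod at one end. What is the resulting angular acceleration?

α ≈ 1.80 rad/s²

I_rod = (1/12)ML² = (1/12)(2.04)(1.17)² = 0.2327 kg·m².
I_balls = 2·m·(L/2)² = 2(2.35)(0.5850)² = 1.608 kg·m².
Total I = 1.841 kg·m².
τ = F·(L/2) = (5.66)(0.585) = 3.311 N·m.
α = τ/I = 3.311/1.841 = 1.798 rad/s².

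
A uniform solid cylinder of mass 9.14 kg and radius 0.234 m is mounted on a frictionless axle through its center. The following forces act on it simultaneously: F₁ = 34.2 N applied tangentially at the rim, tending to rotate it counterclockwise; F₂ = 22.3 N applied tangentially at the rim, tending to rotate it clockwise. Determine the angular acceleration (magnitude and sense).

α ≈ 11.1 rad/s², counterclockwise

I = ½MR² = (1/2)(9.14)(0.234)² = 0.2502 kg·m².
Taking counterclockwise as positive: τ₁ = +(34.2)(0.234) = +8.003 N·m; τ₂ = −(22.3)(0.234) = −5.218 N·m.
Net torque τ = 2.785 N·m.
α = τ/I = 2.785/0.2502 = 11.13 rad/s².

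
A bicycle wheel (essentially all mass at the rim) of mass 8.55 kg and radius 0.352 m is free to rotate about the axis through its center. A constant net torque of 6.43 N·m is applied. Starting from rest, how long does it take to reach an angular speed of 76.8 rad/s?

t ≈ 12.7 s

I = MR² = (8.55)(0.352)² = 1.059 kg·m².
α = τ/I = 6.43/1.059 = 6.070 rad/s².
ω = αt ⇒ t = ω/α = 76.8/6.070 = 12.65 s.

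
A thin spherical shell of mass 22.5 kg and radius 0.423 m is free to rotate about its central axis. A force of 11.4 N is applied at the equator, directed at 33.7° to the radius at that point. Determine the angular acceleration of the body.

I = (2/3)MR² = (2/3)(22.5)(0.423)² = 2.684 kg·m².
Only the tangential component produces torque: τ = F R sinθ = (11.4)(0.423) sin 33.7° = 2.676 N·m.
From τ = Iα: α = 2.676/2.684 = 0.9969 rad/s².

α ≈ 0.997 rad/s²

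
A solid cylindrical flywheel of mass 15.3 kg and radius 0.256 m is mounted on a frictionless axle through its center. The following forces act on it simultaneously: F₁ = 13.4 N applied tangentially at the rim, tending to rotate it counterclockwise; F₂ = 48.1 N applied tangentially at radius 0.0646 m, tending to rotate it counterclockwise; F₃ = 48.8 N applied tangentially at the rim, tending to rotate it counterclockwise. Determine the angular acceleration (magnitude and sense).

α ≈ 38.0 rad/s², counterclockwise

I = ½MR² = (1/2)(15.3)(0.256)² = 0.5014 kg·m².
Taking counterclockwise as positive: τ₁ = +(13.4)(0.256) = +3.430 N·m; τ₂ = +(48.1)(0.0646) = +3.107 N·m; τ₃ = +(48.8)(0.256) = +12.49 N·m.
Net torque τ = 19.03 N·m.
α = τ/I = 19.03/0.5014 = 37.96 rad/s².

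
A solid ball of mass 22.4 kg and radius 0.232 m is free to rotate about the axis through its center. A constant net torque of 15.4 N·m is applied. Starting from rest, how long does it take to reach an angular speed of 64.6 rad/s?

t ≈ 2.02 s

I = (2/5)MR² = (2/5)(22.4)(0.232)² = 0.4823 kg·m².
α = τ/I = 15.4/0.4823 = 31.93 rad/s².
ω = αt ⇒ t = ω/α = 64.6/31.93 = 2.023 s.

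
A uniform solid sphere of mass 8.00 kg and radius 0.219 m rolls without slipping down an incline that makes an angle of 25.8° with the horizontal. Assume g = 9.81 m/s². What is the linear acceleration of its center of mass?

a ≈ 3.05 m/s²

Translation along the incline: Mg sinθ − f = Ma.
Rotation about the center: fR = Iα with I = (2/5)MR². No-slip gives a = αR, so f = (I/R²)a = (2/5)M a.
Substituting: Mg sinθ = (1 + 0.4000)Ma, so a = g sinθ/(1 + 0.4000) = (9.81) sin 25.8° / 1.400 = 3.050 m/s².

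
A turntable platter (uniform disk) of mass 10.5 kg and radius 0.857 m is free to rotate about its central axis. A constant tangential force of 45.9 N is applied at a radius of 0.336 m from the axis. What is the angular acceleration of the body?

I = ½MR² = (1/2)(10.5)(0.857)² = 3.856 kg·m².
τ = F·r = (45.9)(0.336) = 15.42 N·m.
Newton's second law for rotation, τ = Iα, gives α = τ/I = 15.42/3.856 = 4.000 rad/s².

α ≈ 4.00 rad/s²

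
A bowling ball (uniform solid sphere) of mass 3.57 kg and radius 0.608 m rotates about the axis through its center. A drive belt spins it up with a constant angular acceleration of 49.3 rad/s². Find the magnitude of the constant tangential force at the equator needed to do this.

F ≈ 42.8 N

I = (2/5)MR² = (2/5)(3.57)(0.608)² = 0.5279 kg·m².
The required torque is τ = Iα = (0.5279)(49.30) = 26.02 N·m.
A tangential force at the equator gives τ = FR, so F = τ/R = 26.02/0.608 = 42.80 N.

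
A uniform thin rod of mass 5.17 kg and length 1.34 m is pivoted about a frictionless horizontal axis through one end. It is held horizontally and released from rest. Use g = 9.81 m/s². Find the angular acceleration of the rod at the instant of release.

α ≈ 11.0 rad/s²

About the pivot, I = (1/3)ML² = (1/3)(5.17)(1.34)² = 3.094 kg·m².
The weight acts at the center, a distance L/2 = 0.6700 m from the pivot; τ = Mg(L/2) = 33.98 N·m.
α = τ/I = 33.98/3.094 = 10.98 rad/s².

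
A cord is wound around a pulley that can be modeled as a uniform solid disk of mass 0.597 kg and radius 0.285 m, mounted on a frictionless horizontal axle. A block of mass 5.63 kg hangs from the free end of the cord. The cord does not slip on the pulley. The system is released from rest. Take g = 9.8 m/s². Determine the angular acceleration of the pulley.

I = ½MR² = (1/2)(0.597)(0.285)² = 0.02425 kg·m².
Block: mg − T = ma. Pulley: TR = Iα. No-slip: a = αR, so T = (I/R²)a = 0.2985·a.
Then mg = (m + 0.2985)a, so a = (5.63)(9.8)/(5.63 + 0.2985) = 9.307 m/s².
α = a/R = 9.307/0.285 = 32.65 rad/s².

α ≈ 32.7 rad/s²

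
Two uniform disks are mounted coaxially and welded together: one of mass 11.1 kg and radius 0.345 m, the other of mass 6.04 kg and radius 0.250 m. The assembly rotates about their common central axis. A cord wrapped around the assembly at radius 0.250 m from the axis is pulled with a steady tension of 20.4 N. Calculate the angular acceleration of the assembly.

α ≈ 6.00 rad/s²

I = ½M₁R₁² + ½M₂R₂² = ½(11.1)(0.345)² + ½(6.04)(0.250)² = 0.8493 kg·m².
τ = F r = (20.4)(0.250) = 5.100 N·m.
α = τ/I = 5.100/0.8493 = 6.005 rad/s².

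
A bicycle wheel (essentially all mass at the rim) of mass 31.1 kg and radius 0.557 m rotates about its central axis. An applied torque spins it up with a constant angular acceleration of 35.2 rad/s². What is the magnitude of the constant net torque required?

I = MR² = (31.1)(0.557)² = 9.649 kg·m².
τ = Iα = (9.649)(35.20) = 339.6 N·m.

τ ≈ 340 N·m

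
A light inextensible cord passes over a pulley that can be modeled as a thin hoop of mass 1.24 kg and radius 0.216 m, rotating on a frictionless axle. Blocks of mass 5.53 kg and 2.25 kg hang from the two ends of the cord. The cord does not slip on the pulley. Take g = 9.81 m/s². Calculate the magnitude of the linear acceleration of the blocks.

a ≈ 3.57 m/s²

I = MR² = (1.24)(0.216)² = 0.05785 kg·m².
Heavier block: m₁g − T₁ = m₁a. Lighter block: T₂ − m₂g = m₂a.
Pulley: (T₁ − T₂)R = Iα = I(a/R), so T₁ − T₂ = (I/R²)a = 1·M_p a = 1.240·a.
Adding the three: (m₁ − m₂)g = (m₁ + m₂ + 1.240)a, so a = (5.53 − 2.25)(9.81)/(5.53 + 2.25 + 1.240) = 3.567 m/s².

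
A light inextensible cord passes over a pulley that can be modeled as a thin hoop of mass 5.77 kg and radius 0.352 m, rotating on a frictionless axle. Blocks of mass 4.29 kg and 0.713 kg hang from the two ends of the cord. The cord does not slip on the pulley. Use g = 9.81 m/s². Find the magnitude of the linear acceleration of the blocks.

a ≈ 3.26 m/s²

I = MR² = (5.77)(0.352)² = 0.7149 kg·m².
Heavier block: m₁g − T₁ = m₁a. Lighter block: T₂ − m₂g = m₂a.
Pulley: (T₁ − T₂)R = Iα = I(a/R), so T₁ − T₂ = (I/R²)a = 1·M_p a = 5.770·a.
Adding the three: (m₁ − m₂)g = (m₁ + m₂ + 5.770)a, so a = (4.29 − 0.713)(9.81)/(4.29 + 0.713 + 5.770) = 3.257 m/s².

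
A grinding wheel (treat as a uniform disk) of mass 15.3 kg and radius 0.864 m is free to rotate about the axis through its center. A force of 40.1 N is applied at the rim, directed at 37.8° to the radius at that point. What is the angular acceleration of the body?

I = ½MR² = (1/2)(15.3)(0.864)² = 5.711 kg·m².
Only the tangential component produces torque: τ = F R sinθ = (40.1)(0.864) sin 37.8° = 21.24 N·m.
From τ = Iα: α = 21.24/5.711 = 3.718 rad/s².

α ≈ 3.72 rad/s²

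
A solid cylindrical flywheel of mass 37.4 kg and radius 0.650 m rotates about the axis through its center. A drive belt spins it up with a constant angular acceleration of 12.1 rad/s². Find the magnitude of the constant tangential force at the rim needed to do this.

I = ½MR² = (1/2)(37.4)(0.650)² = 7.901 kg·m².
The required torque is τ = Iα = (7.901)(12.10) = 95.60 N·m.
A tangential force at the rim gives τ = FR, so F = τ/R = 95.60/0.650 = 147.1 N.

F ≈ 147 N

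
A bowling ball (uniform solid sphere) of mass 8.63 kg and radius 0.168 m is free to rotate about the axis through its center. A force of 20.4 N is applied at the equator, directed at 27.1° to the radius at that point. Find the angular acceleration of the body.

α ≈ 16.0 rad/s²

I = (2/5)MR² = (2/5)(8.63)(0.168)² = 0.09743 kg·m².
Only the tangential component produces torque: τ = F R sinθ = (20.4)(0.168) sin 27.1° = 1.561 N·m.
Newton's second law for rotation, τ = Iα, gives α = τ/I = 1.561/0.09743 = 16.02 rad/s².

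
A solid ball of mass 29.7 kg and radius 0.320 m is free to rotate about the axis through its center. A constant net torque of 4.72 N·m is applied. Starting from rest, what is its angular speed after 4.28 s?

ω ≈ 16.6 rad/s

I = (2/5)MR² = (2/5)(29.7)(0.320)² = 1.217 kg·m².
α = τ/I = 4.72/1.217 = 3.880 rad/s².
ω = ω₀ + αt = 0 + (3.880)(4.28) = 16.61 rad/s.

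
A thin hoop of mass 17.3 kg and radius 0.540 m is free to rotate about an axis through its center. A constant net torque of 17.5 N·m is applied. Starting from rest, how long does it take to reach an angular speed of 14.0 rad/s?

t ≈ 4.04 s

I = MR² = (17.3)(0.540)² = 5.045 kg·m².
α = τ/I = 17.5/5.045 = 3.469 rad/s².
ω = αt ⇒ t = ω/α = 14.0/3.469 = 4.036 s.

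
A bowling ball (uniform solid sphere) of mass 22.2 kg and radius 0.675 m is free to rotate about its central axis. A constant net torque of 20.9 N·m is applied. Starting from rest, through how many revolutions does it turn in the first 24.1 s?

I = (2/5)MR² = (2/5)(22.2)(0.675)² = 4.046 kg·m².
α = τ/I = 20.9/4.046 = 5.166 rad/s².
θ = ½αt² = ½(5.166)(24.1)² = 1500 rad.
Revolutions = θ/(2π) = 238.8.

≈ 239 revolutions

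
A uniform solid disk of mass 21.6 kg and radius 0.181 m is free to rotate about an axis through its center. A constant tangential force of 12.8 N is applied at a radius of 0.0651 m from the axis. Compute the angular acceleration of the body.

α ≈ 2.36 rad/s²

I = ½MR² = (1/2)(21.6)(0.181)² = 0.3538 kg·m².
τ = F·r = (12.8)(0.0651) = 0.8333 N·m.
Newton's second law for rotation, τ = Iα, gives α = τ/I = 0.8333/0.3538 = 2.355 rad/s².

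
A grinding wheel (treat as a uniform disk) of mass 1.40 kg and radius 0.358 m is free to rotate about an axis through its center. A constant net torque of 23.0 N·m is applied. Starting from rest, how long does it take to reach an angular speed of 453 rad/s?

I = ½MR² = (1/2)(1.40)(0.358)² = 0.08971 kg·m².
α = τ/I = 23.0/0.08971 = 256.4 rad/s².
ω = αt ⇒ t = ω/α = 453/256.4 = 1.767 s.

t ≈ 1.77 s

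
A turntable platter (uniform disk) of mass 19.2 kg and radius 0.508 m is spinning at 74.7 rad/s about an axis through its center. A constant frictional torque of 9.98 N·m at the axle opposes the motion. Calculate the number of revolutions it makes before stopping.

I = ½MR² = (1/2)(19.2)(0.508)² = 2.477 kg·m².
The net torque has magnitude 9.98 N·m, opposing ω.
|α| = τ/I = 9.980/2.477 = 4.028 rad/s² (deceleration).
ω² = ω₀² − 2|α|θ with ω = 0 ⇒ θ = ω₀²/(2|α|) = 692.6 rad = 110.2 rev.

≈ 110 revolutions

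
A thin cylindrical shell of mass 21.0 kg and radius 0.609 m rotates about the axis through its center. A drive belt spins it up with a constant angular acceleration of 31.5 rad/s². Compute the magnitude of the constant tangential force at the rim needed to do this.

I = MR² = (21.0)(0.609)² = 7.789 kg·m².
The required torque is τ = Iα = (7.789)(31.50) = 245.3 N·m.
A tangential force at the rim gives τ = FR, so F = τ/R = 245.3/0.609 = 402.9 N.

F ≈ 403 N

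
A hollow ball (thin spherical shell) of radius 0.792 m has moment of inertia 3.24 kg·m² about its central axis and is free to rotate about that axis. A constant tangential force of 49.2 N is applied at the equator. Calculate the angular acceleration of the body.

α ≈ 12.0 rad/s²

τ = F R = (49.2)(0.792) = 38.97 N·m.
Newton's second law for rotation, τ = Iα, gives α = τ/I = 38.97/3.240 = 12.03 rad/s².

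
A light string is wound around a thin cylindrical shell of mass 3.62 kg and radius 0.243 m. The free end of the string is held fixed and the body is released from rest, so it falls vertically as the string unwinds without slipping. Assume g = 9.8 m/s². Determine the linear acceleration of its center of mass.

Translation: Mg − T = Ma. Rotation about the center: TR = Iα with I = MR².
With a = αR: T = (I/R²)a = M a, so Mg = (1 + 1.000)Ma.
a = g/(1 + 1.000) = 9.8/2.000 = 4.900 m/s².

a ≈ 4.90 m/s²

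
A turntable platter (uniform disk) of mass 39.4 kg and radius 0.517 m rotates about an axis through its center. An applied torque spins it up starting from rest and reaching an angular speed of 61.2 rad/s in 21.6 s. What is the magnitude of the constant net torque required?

I = ½MR² = (1/2)(39.4)(0.517)² = 5.266 kg·m².
α = Δω/Δt = (61.2 − 0)/21.6 = 2.833 rad/s².
τ = Iα = (5.266)(2.833) = 14.92 N·m.

τ ≈ 14.9 N·m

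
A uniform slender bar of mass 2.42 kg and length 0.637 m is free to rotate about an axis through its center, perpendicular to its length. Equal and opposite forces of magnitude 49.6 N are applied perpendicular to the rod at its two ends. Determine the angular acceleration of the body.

α ≈ 386 rad/s²

I = (1/12)ML² = (1/12)(2.42)(0.637)² = 0.08183 kg·m².
The couple gives τ = F·(L/2) + F·(L/2) = F L = (49.6)(0.637) = 31.60 N·m.
Newton's second law for rotation, τ = Iα, gives α = τ/I = 31.60/0.08183 = 386.1 rad/s².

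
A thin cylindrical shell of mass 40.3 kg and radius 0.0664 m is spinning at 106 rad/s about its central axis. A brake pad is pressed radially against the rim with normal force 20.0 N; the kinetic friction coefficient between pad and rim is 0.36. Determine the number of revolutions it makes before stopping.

I = MR² = (40.3)(0.0664)² = 0.1777 kg·m².
Friction force f = μN = (0.36)(20.0) = 7.200 N at the rim; torque magnitude τ = fR = 0.4781 N·m, opposing ω.
|α| = τ/I = 0.4781/0.1777 = 2.691 rad/s² (deceleration).
ω² = ω₀² − 2|α|θ with ω = 0 ⇒ θ = ω₀²/(2|α|) = 2088 rad = 332.3 rev.

≈ 332 revolutions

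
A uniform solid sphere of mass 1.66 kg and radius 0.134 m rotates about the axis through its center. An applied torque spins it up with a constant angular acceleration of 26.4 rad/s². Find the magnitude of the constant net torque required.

τ ≈ 0.315 N·m

I = (2/5)MR² = (2/5)(1.66)(0.134)² = 0.01192 kg·m².
τ = Iα = (0.01192)(26.40) = 0.3148 N·m.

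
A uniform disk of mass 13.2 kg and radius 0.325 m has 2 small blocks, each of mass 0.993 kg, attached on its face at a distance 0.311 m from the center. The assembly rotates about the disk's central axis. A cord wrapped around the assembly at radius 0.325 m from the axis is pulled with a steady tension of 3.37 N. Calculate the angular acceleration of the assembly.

I_disk = ½MR² = ½(13.2)(0.325)² = 0.6971 kg·m².
I_blocks = 2·m·r² = 2(0.993)(0.311)² = 0.1921 kg·m².
Total I = 0.8892 kg·m².
τ = F r = (3.37)(0.325) = 1.095 N·m.
α = τ/I = 1.095/0.8892 = 1.232 rad/s².

α ≈ 1.23 rad/s²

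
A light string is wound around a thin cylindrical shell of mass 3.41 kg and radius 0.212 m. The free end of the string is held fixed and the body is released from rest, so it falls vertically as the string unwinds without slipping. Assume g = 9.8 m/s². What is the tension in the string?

T ≈ 16.7 N

Translation: Mg − T = Ma. Rotation about the center: TR = Iα with I = MR².
With a = αR: T = (I/R²)a = M a, so Mg = (1 + 1.000)Ma.
a = g/(1 + 1.000) = 9.8/2.000 = 4.900 m/s².
T = 1.000·M·a = (1.000)(3.41)(4.900) = 16.71 N.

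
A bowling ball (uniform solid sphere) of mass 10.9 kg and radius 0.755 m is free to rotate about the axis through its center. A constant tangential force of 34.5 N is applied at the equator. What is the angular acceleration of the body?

I = (2/5)MR² = (2/5)(10.9)(0.755)² = 2.485 kg·m².
τ = F R = (34.5)(0.755) = 26.05 N·m.
From τ = Iα: α = 26.05/2.485 = 10.48 rad/s².

α ≈ 10.5 rad/s²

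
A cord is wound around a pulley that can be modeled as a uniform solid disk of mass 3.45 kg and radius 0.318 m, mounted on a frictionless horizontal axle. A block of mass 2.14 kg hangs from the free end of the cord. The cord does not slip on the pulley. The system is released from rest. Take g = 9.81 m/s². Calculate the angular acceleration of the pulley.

α ≈ 17.1 rad/s²

I = ½MR² = (1/2)(3.45)(0.318)² = 0.1744 kg·m².
Block: mg − T = ma. Pulley: TR = Iα. No-slip: a = αR, so T = (I/R²)a = 1.725·a.
Then mg = (m + 1.725)a, so a = (2.14)(9.81)/(2.14 + 1.725) = 5.432 m/s².
α = a/R = 5.432/0.318 = 17.08 rad/s².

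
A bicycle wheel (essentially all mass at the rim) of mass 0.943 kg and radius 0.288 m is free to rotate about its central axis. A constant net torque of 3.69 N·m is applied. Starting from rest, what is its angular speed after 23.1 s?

I = MR² = (0.943)(0.288)² = 0.07822 kg·m².
α = τ/I = 3.69/0.07822 = 47.18 rad/s².
ω = ω₀ + αt = 0 + (47.18)(23.1) = 1090 rad/s.

ω ≈ 1090 rad/s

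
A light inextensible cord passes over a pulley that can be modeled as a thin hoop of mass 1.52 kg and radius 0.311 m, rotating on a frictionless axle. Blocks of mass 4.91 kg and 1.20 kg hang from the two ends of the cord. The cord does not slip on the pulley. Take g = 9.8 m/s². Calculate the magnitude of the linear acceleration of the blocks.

I = MR² = (1.52)(0.311)² = 0.1470 kg·m².
Heavier block: m₁g − T₁ = m₁a. Lighter block: T₂ − m₂g = m₂a.
Pulley: (T₁ − T₂)R = Iα = I(a/R), so T₁ − T₂ = (I/R²)a = 1·M_p a = 1.520·a.
Adding the three: (m₁ − m₂)g = (m₁ + m₂ + 1.520)a, so a = (4.91 − 1.20)(9.8)/(4.91 + 1.20 + 1.520) = 4.765 m/s².

a ≈ 4.77 m/s²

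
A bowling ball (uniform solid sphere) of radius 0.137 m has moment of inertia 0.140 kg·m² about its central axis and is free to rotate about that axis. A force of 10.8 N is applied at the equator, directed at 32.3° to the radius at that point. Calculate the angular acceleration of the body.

α ≈ 5.65 rad/s²

Only the tangential component produces torque: τ = F R sinθ = (10.8)(0.137) sin 32.3° = 0.7906 N·m.
Newton's second law for rotation, τ = Iα, gives α = τ/I = 0.7906/0.1400 = 5.647 rad/s².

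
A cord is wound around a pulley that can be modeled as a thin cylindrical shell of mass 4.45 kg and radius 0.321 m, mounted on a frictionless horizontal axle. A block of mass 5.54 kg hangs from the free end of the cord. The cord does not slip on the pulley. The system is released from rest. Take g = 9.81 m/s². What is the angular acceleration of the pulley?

I = MR² = (4.45)(0.321)² = 0.4585 kg·m².
Block: mg − T = ma. Pulley: TR = Iα. No-slip: a = αR, so T = (I/R²)a = 4.450·a.
Then mg = (m + 4.450)a, so a = (5.54)(9.81)/(5.54 + 4.450) = 5.440 m/s².
α = a/R = 5.440/0.321 = 16.95 rad/s².

α ≈ 16.9 rad/s²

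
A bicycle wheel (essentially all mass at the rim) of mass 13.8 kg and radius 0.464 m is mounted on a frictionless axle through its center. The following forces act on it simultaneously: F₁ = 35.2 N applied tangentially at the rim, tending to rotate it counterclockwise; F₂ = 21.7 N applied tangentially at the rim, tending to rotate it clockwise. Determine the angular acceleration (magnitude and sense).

I = MR² = (13.8)(0.464)² = 2.971 kg·m².
Taking counterclockwise as positive: τ₁ = +(35.2)(0.464) = +16.33 N·m; τ₂ = −(21.7)(0.464) = −10.07 N·m.
Net torque τ = 6.264 N·m.
α = τ/I = 6.264/2.971 = 2.108 rad/s².

α ≈ 2.11 rad/s², counterclockwise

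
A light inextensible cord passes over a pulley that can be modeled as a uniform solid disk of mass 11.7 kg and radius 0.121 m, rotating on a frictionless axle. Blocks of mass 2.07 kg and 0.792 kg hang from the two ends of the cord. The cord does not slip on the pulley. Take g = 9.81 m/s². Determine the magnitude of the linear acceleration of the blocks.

I = ½MR² = (1/2)(11.7)(0.121)² = 0.08565 kg·m².
Heavier block: m₁g − T₁ = m₁a. Lighter block: T₂ − m₂g = m₂a.
Pulley: (T₁ − T₂)R = Iα = I(a/R), so T₁ − T₂ = (I/R²)a = (1/2)M_p a = 5.850·a.
Adding the three: (m₁ − m₂)g = (m₁ + m₂ + 5.850)a, so a = (2.07 − 0.792)(9.81)/(2.07 + 0.792 + 5.850) = 1.439 m/s².

a ≈ 1.44 m/s²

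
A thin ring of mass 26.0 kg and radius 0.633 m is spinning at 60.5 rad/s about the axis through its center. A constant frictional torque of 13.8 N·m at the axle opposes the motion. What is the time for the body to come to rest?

I = MR² = (26.0)(0.633)² = 10.42 kg·m².
The net torque has magnitude 13.8 N·m, opposing ω.
|α| = τ/I = 13.80/10.42 = 1.325 rad/s² (deceleration).
0 = ω₀ − |α|t ⇒ t = ω₀/|α| = 60.5/1.325 = 45.67 s.

t ≈ 45.7 s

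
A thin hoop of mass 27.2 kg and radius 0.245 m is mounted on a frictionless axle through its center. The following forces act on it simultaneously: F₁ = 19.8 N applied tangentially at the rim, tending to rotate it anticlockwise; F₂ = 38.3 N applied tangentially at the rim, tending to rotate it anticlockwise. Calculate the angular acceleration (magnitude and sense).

α ≈ 8.72 rad/s², anticlockwise

I = MR² = (27.2)(0.245)² = 1.633 kg·m².
Taking anticlockwise as positive: τ₁ = +(19.8)(0.245) = +4.851 N·m; τ₂ = +(38.3)(0.245) = +9.383 N·m.
Net torque τ = 14.23 N·m.
α = τ/I = 14.23/1.633 = 8.718 rad/s².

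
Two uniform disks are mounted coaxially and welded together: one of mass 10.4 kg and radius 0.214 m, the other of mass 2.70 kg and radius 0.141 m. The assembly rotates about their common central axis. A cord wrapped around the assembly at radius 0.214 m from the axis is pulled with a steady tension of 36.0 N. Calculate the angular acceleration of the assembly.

I = ½M₁R₁² + ½M₂R₂² = ½(10.4)(0.214)² + ½(2.70)(0.141)² = 0.2650 kg·m².
τ = F r = (36.0)(0.214) = 7.704 N·m.
α = τ/I = 7.704/0.2650 = 29.07 rad/s².

α ≈ 29.1 rad/s²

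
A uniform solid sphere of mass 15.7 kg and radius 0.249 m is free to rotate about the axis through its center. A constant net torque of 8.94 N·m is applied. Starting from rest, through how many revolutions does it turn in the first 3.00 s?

I = (2/5)MR² = (2/5)(15.7)(0.249)² = 0.3894 kg·m².
α = τ/I = 8.94/0.3894 = 22.96 rad/s².
θ = ½αt² = ½(22.96)(3.00)² = 103.3 rad.
Revolutions = θ/(2π) = 16.44.

≈ 16.4 revolutions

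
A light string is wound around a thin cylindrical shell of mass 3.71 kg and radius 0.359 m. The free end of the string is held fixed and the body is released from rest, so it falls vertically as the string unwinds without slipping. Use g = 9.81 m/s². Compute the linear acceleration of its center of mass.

a ≈ 4.91 m/s²

Translation: Mg − T = Ma. Rotation about the center: TR = Iα with I = MR².
With a = αR: T = (I/R²)a = M a, so Mg = (1 + 1.000)Ma.
a = g/(1 + 1.000) = 9.81/2.000 = 4.905 m/s².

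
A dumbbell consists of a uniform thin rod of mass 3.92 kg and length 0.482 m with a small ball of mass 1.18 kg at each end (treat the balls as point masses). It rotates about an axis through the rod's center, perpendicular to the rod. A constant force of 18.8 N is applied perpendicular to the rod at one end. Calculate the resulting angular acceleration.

I_rod = (1/12)ML² = (1/12)(3.92)(0.482)² = 0.07589 kg·m².
I_balls = 2·m·(L/2)² = 2(1.18)(0.2410)² = 0.1371 kg·m².
Total I = 0.2130 kg·m².
τ = F·(L/2) = (18.8)(0.241) = 4.531 N·m.
α = τ/I = 4.531/0.2130 = 21.27 rad/s².

α ≈ 21.3 rad/s²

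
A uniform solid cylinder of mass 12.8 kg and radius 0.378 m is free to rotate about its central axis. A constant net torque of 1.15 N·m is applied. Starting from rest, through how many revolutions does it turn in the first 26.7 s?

≈ 71.3 revolutions

I = ½MR² = (1/2)(12.8)(0.378)² = 0.9145 kg·m².
α = τ/I = 1.15/0.9145 = 1.258 rad/s².
θ = ½αt² = ½(1.258)(26.7)² = 448.3 rad.
Revolutions = θ/(2π) = 71.34.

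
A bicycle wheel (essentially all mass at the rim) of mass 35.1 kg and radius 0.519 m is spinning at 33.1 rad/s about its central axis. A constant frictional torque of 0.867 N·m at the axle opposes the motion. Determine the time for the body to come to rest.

t ≈ 361 s

I = MR² = (35.1)(0.519)² = 9.455 kg·m².
The net torque has magnitude 0.867 N·m, opposing ω.
|α| = τ/I = 0.8670/9.455 = 0.09170 rad/s² (deceleration).
0 = ω₀ − |α|t ⇒ t = ω₀/|α| = 33.1/0.09170 = 361.0 s.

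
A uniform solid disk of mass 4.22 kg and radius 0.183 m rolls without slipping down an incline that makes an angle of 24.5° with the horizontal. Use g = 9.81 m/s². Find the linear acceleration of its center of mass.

a ≈ 2.71 m/s²

Translation along the incline: Mg sinθ − f = Ma.
Rotation about the center: fR = Iα with I = ½MR². No-slip gives a = αR, so f = (I/R²)a = (1/2)M a.
Substituting: Mg sinθ = (1 + 0.5000)Ma, so a = g sinθ/(1 + 0.5000) = (9.81) sin 24.5° / 1.500 = 2.712 m/s².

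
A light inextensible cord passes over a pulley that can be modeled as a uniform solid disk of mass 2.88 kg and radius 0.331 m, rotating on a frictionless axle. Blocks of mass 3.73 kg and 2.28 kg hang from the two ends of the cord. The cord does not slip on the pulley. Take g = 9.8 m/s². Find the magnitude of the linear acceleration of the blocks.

I = ½MR² = (1/2)(2.88)(0.331)² = 0.1578 kg·m².
Heavier block: m₁g − T₁ = m₁a. Lighter block: T₂ − m₂g = m₂a.
Pulley: (T₁ − T₂)R = Iα = I(a/R), so T₁ − T₂ = (I/R²)a = (1/2)M_p a = 1.440·a.
Adding the three: (m₁ − m₂)g = (m₁ + m₂ + 1.440)a, so a = (3.73 − 2.28)(9.8)/(3.73 + 2.28 + 1.440) = 1.907 m/s².

a ≈ 1.91 m/s²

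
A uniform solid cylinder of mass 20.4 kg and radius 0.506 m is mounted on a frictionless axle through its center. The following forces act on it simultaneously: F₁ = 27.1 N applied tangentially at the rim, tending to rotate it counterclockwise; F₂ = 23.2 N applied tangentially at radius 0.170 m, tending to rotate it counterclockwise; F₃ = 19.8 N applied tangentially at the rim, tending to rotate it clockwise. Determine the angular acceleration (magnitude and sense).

α ≈ 2.92 rad/s², counterclockwise

I = ½MR² = (1/2)(20.4)(0.506)² = 2.612 kg·m².
Taking counterclockwise as positive: τ₁ = +(27.1)(0.506) = +13.71 N·m; τ₂ = +(23.2)(0.170) = +3.944 N·m; τ₃ = −(19.8)(0.506) = −10.02 N·m.
Net torque τ = 7.638 N·m.
α = τ/I = 7.638/2.612 = 2.925 rad/s².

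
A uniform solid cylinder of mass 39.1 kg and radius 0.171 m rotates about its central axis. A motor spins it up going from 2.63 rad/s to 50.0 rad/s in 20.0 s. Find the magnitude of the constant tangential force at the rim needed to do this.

F ≈ 7.92 N

I = ½MR² = (1/2)(39.1)(0.171)² = 0.5717 kg·m².
α = Δω/Δt = (50.0 − 2.63)/20.0 = 2.369 rad/s².
The required torque is τ = Iα = (0.5717)(2.369) = 1.354 N·m.
A tangential force at the rim gives τ = FR, so F = τ/R = 1.354/0.171 = 7.918 N.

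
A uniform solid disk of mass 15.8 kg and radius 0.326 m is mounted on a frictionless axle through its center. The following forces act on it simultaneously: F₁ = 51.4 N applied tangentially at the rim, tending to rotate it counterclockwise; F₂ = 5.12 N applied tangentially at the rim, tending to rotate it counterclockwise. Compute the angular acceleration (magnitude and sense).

I = ½MR² = (1/2)(15.8)(0.326)² = 0.8396 kg·m².
Taking counterclockwise as positive: τ₁ = +(51.4)(0.326) = +16.76 N·m; τ₂ = +(5.12)(0.326) = +1.669 N·m.
Net torque τ = 18.43 N·m.
α = τ/I = 18.43/0.8396 = 21.95 rad/s².

α ≈ 21.9 rad/s², counterclockwise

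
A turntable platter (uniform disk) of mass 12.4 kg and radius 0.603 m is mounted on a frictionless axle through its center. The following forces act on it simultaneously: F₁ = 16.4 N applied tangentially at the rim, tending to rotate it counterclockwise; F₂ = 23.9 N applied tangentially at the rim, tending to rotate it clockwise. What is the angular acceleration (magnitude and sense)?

I = ½MR² = (1/2)(12.4)(0.603)² = 2.254 kg·m².
Taking counterclockwise as positive: τ₁ = +(16.4)(0.603) = +9.889 N·m; τ₂ = −(23.9)(0.603) = −14.41 N·m.
Net torque τ = -4.522 N·m.
α = τ/I = -4.522/2.254 = -2.006 rad/s².

α ≈ 2.01 rad/s², clockwise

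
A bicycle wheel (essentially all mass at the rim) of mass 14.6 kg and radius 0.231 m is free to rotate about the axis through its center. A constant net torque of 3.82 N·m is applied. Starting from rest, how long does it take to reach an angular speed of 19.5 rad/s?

I = MR² = (14.6)(0.231)² = 0.7791 kg·m².
α = τ/I = 3.82/0.7791 = 4.903 rad/s².
ω = αt ⇒ t = ω/α = 19.5/4.903 = 3.977 s.

t ≈ 3.98 s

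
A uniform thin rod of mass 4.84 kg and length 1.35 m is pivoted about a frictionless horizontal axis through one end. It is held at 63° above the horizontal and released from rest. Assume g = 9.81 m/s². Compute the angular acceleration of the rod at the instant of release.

About the pivot, I = (1/3)ML² = (1/3)(4.84)(1.35)² = 2.940 kg·m².
The weight acts at the center, a distance L/2 = 0.6750 m from the pivot; τ = Mg(L/2) cos 63° = 14.55 N·m.
α = τ/I = 14.55/2.940 = 4.948 rad/s².
(Equivalently α = (3g/(2L)) cos 63° = 4.948 rad/s².)

α ≈ 4.95 rad/s²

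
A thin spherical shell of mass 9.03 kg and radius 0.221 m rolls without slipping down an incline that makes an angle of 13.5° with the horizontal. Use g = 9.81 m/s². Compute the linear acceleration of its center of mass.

a ≈ 1.37 m/s²

Translation along the incline: Mg sinθ − f = Ma.
Rotation about the center: fR = Iα with I = (2/3)MR². No-slip gives a = αR, so f = (I/R²)a = (2/3)M a.
Substituting: Mg sinθ = (1 + 0.6667)Ma, so a = g sinθ/(1 + 0.6667) = (9.81) sin 13.5° / 1.667 = 1.374 m/s².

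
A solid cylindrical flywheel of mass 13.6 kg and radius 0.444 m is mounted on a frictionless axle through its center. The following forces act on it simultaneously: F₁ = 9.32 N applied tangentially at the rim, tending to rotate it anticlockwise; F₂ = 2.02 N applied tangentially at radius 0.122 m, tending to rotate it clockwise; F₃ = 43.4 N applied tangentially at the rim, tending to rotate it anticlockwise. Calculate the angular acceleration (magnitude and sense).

α ≈ 17.3 rad/s², anticlockwise

I = ½MR² = (1/2)(13.6)(0.444)² = 1.341 kg·m².
Taking anticlockwise as positive: τ₁ = +(9.32)(0.444) = +4.138 N·m; τ₂ = −(2.02)(0.122) = −0.2464 N·m; τ₃ = +(43.4)(0.444) = +19.27 N·m.
Net torque τ = 23.16 N·m.
α = τ/I = 23.16/1.341 = 17.28 rad/s².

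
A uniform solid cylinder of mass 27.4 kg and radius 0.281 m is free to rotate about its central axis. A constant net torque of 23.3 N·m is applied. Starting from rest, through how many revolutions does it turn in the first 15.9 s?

I = ½MR² = (1/2)(27.4)(0.281)² = 1.082 kg·m².
α = τ/I = 23.3/1.082 = 21.54 rad/s².
θ = ½αt² = ½(21.54)(15.9)² = 2723 rad.
Revolutions = θ/(2π) = 433.3.

≈ 433 revolutions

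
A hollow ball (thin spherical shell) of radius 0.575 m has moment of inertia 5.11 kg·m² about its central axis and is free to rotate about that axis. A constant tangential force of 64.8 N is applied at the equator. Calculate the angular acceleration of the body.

τ = F R = (64.8)(0.575) = 37.26 N·m.
From τ = Iα: α = 37.26/5.110 = 7.292 rad/s².

α ≈ 7.29 rad/s²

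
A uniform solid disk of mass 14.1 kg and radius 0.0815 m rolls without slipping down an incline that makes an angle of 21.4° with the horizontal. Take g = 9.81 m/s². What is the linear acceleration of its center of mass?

a ≈ 2.39 m/s²

Translation along the incline: Mg sinθ − f = Ma.
Rotation about the center: fR = Iα with I = ½MR². No-slip gives a = αR, so f = (I/R²)a = (1/2)M a.
Substituting: Mg sinθ = (1 + 0.5000)Ma, so a = g sinθ/(1 + 0.5000) = (9.81) sin 21.4° / 1.500 = 2.386 m/s².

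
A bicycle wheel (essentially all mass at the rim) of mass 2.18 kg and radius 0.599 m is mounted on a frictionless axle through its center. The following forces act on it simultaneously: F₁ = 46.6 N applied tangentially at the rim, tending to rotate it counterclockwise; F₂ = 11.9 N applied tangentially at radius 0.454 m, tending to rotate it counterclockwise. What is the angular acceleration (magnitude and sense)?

I = MR² = (2.18)(0.599)² = 0.7822 kg·m².
Taking counterclockwise as positive: τ₁ = +(46.6)(0.599) = +27.91 N·m; τ₂ = +(11.9)(0.454) = +5.403 N·m.
Net torque τ = 33.32 N·m.
α = τ/I = 33.32/0.7822 = 42.59 rad/s².

α ≈ 42.6 rad/s², counterclockwise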